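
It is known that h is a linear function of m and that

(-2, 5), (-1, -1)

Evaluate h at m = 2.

Write h(m) = am + b; the 2 given values yield a linear system in the 2 coefficients.
Solving, h(m) = -6m - 7.
Then h(2) = -19.

-19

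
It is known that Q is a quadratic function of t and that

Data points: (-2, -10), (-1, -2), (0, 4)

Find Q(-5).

-46

Write Q(t) = at² + bt + c; the 3 given values yield a linear system in the 3 coefficients.
Solving, Q(t) = -t² + 5t + 4.
Then Q(-5) = -46.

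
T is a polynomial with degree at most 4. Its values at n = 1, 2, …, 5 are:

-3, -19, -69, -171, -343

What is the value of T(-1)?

First differences: -16, -50, -102, -172. Second differences: -34, -52, -70. Third differences: -18, -18.
Level-3 differences are constant, so T has degree 3.
Fitting a degree-3 polynomial gives T(n) = -3n³ + n² + 2n - 3.
Then T(-1) = -1.

-1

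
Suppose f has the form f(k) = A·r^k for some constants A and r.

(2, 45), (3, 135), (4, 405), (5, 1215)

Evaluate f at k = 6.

Consecutive ratio: 135/45 = 3, and 405/135 = 3, so r = 3.
Then A·3^2 = 45 gives A = 5, and f(k) = 5·3^k.
f(6) = 5·3^6 = 3645.

3645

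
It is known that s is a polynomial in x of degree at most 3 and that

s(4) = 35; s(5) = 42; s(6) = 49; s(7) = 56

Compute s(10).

Write s(x) = ax³ + bx² + cx + d; the 4 given values yield a linear system in the 4 coefficients.
Solving, the top 2 coefficients vanish, and s(x) = 7x + 7.
Then s(10) = 77.

77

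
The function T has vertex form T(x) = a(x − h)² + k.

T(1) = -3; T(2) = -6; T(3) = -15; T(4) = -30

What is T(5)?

First differences -3, -9, -15; second difference -6 = 2a, so a = -3.
Expanding, the x-coefficient is −2ah = 6h; matching it to the data gives h = 1, and then k = -3.
So T(x) = -3(x − 1)² − 3.
T(5) = -3·4² − 3 = -51.

-51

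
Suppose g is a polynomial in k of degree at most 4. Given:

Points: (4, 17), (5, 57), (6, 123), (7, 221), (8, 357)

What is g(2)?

First differences: 40, 66, 98, 136. Second differences: 26, 32, 38. Third differences: 6, 6.
Level-3 differences are constant, so g has degree 3.
Fitting a degree-3 polynomial gives g(k) = k³ - 2k² - 3k - 3.
Then g(2) = -9.

-9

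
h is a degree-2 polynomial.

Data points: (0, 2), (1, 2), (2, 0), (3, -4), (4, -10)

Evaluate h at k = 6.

-28

First differences: 0, -2, -4, -6. Second differences: -2, -2, -2.
Level-2 differences are constant, so h has degree 2.
Fitting a degree-2 polynomial gives h(k) = -k² + k + 2.
Then h(6) = -28.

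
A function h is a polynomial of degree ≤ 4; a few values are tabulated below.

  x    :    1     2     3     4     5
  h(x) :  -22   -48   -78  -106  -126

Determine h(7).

Write h(x) = ax^4 + bx³ + cx² + dx + e; the 5 given values yield a linear system in the 5 coefficients.
Solving, the leading coefficient vanishes, and h(x) = x³ - 8x² - 9x - 6.
Then h(7) = -118.

-118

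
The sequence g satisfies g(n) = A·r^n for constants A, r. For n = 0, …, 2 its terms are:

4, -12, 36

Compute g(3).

Consecutive ratio: -12/4 = -3, and 36/(-12) = -3, so r = -3.
Then A·(-3)^0 = 4 gives A = 4, and g(n) = 4·(-3)^n.
g(3) = 4·(-3)^3 = -108.

-108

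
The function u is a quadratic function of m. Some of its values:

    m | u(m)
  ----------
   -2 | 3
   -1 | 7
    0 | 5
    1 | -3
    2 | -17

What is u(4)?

-63

Write u(m) = am² + bm + c; the 5 given values yield a linear system in the 3 coefficients.
Solving, u(m) = -3m² - 5m + 5.
Then u(4) = -63.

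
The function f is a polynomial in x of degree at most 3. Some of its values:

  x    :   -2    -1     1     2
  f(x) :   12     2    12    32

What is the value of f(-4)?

62

Write f(x) = ax³ + bx² + cx + d; the 4 given values yield a linear system in the 4 coefficients.
Solving, the leading coefficient vanishes, and f(x) = 5x² + 5x + 2.
Then f(-4) = 62.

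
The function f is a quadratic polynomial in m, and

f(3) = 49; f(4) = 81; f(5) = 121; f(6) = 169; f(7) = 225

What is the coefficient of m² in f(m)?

Write f(m) = am² + bm + c; the 5 given values yield a linear system in the 3 coefficients.
Solving, f(m) = 4m² + 4m + 1.
The coefficient of m² is 4.

4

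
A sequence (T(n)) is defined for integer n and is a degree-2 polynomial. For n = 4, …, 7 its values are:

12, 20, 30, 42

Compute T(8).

First differences: 8, 10, 12. Second differences: 2, 2.
Level-2 differences are constant, so T has degree 2.
Extending the table by one column gives the next first difference 14, so T(8) = 42 + 14 = 56.

56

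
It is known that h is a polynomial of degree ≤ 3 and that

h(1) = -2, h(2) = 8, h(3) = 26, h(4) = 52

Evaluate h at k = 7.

First differences: 10, 18, 26. Second differences: 8, 8.
Level-2 differences are constant, so h has degree 2.
Fitting a degree-2 polynomial gives h(k) = 4k² - 2k - 4.
Then h(7) = 178.

178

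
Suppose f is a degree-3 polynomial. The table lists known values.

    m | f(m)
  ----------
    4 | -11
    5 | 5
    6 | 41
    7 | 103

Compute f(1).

1

Write f(m) = am³ + bm² + cm + d; the 4 given values yield a linear system in the 4 coefficients.
Solving, f(m) = m³ - 5m² + 5.
Then f(1) = 1.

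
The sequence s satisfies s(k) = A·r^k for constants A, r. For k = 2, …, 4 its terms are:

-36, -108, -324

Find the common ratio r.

3

Consecutive ratio: -108/(-36) = 3, and -324/(-108) = 3, so r = 3.
Then A·3^2 = -36 gives A = -4, and s(k) = -4·3^k.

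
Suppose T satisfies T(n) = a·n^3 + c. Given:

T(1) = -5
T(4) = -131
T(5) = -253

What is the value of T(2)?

From T(1) = -5 and T(4) = -131: 1a + c = -5 and 64a + c = -131.
Subtracting: 63a = -126, so a = -2; then c = -5 − (-2)·1 = -3.
So T(n) = -2n³ − 3, and T(2) = -19.

-19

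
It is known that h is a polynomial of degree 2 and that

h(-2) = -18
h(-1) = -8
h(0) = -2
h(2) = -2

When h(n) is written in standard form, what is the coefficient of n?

4

Write h(n) = an² + bn + c; the 4 given values yield a linear system in the 3 coefficients.
Solving, h(n) = -2n² + 4n - 2.
The coefficient of n is 4.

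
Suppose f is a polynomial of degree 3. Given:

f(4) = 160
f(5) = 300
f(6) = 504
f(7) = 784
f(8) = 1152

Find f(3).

72

First differences: 140, 204, 280, 368. Second differences: 64, 76, 88. Third differences: 12, 12.
Level-3 differences are constant, so f has degree 3.
Fitting a degree-3 polynomial gives f(m) = 2m³ + 2m².
Then f(3) = 72.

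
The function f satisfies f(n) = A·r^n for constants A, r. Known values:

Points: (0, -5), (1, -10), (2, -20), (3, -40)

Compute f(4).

-80

Consecutive ratio: -10/(-5) = 2, and -20/(-10) = 2, so r = 2.
Then A·2^0 = -5 gives A = -5, and f(n) = -5·2^n.
f(4) = -5·2^4 = -80.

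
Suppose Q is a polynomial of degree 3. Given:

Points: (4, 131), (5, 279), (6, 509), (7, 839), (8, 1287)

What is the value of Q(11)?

Write Q(m) = am³ + bm² + cm + d; the 5 given values yield a linear system in the 4 coefficients.
Solving, Q(m) = 3m³ - 4m² + m - 1.
Then Q(11) = 3519.

3519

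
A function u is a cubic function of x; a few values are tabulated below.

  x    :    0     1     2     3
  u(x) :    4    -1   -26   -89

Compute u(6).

-686

Write u(x) = ax³ + bx² + cx + d; the 4 given values yield a linear system in the 4 coefficients.
Solving, u(x) = -3x³ - x² - x + 4.
Then u(6) = -686.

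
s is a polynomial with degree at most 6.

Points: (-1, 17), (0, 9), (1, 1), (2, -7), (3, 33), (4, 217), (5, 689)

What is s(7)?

3313

Write s(x) = ax^6 + bx^5 + cx^4 + dx³ + ex² + px + q; the 7 given values yield a linear system in the 7 coefficients.
Solving, the top 2 coefficients vanish, and s(x) = 2x^4 - 4x³ - 2x² - 4x + 9.
Then s(7) = 3313.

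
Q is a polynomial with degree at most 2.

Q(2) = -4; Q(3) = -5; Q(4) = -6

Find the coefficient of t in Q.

First differences: -1, -1.
Level-1 differences are constant, so Q has degree 1.
Fitting a degree-1 polynomial gives Q(t) = -t - 2.
The coefficient of t is -1.

-1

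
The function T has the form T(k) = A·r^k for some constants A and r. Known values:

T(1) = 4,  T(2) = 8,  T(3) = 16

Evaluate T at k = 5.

64

Consecutive ratio: 8/4 = 2, and 16/8 = 2, so r = 2.
Then A·2^1 = 4 gives A = 2, and T(k) = 2·2^k.
T(5) = 2·2^5 = 64.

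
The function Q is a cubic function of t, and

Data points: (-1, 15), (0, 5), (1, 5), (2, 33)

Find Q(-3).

-7

Write Q(t) = at³ + bt² + ct + d; the 4 given values yield a linear system in the 4 coefficients.
Solving, Q(t) = 3t³ + 5t² - 8t + 5.
Then Q(-3) = -7.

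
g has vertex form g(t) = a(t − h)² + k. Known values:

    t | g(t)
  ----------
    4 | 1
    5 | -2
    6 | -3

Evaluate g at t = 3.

First differences -3, -1; second difference 2 = 2a, so a = 1.
Expanding, the t-coefficient is −2ah = -2h; matching it to the data gives h = 6, and then k = -3.
So g(t) = 1(t − 6)² − 3.
g(3) = 1·(-3)² − 3 = 6.

6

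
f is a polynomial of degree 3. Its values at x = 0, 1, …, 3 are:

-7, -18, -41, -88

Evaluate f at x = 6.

-493

Write f(x) = ax³ + bx² + cx + d; the 4 given values yield a linear system in the 4 coefficients.
Solving, f(x) = -2x³ - 9x - 7.
Then f(6) = -493.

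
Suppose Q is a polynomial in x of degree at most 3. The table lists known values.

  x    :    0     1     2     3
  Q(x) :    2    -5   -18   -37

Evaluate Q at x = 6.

-130

First differences: -7, -13, -19. Second differences: -6, -6.
Level-2 differences are constant, so Q has degree 2.
Fitting a degree-2 polynomial gives Q(x) = -3x² - 4x + 2.
Then Q(6) = -130.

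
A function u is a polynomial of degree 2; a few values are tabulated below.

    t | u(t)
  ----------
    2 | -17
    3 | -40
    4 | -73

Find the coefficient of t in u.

Write u(t) = at² + bt + c; the 3 given values yield a linear system in the 3 coefficients.
Solving, u(t) = -5t² + 2t - 1.
The coefficient of t is 2.

2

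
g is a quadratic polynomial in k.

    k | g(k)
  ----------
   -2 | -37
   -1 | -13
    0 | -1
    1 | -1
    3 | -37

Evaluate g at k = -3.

-73

Write g(k) = ak² + bk + c; the 5 given values yield a linear system in the 3 coefficients.
Solving, g(k) = -6k² + 6k - 1.
Then g(-3) = -73.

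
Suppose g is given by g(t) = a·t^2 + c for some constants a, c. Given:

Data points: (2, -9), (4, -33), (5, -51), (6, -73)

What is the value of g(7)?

-99

From g(2) = -9 and g(4) = -33: 4a + c = -9 and 16a + c = -33.
Subtracting: 12a = -24, so a = -2; then c = -9 − (-2)·4 = -1.
So g(t) = -2t² − 1, and g(7) = -99.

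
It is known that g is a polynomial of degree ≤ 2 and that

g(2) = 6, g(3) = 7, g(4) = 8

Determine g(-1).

3

First differences: 1, 1.
Level-1 differences are constant, so g has degree 1.
Fitting a degree-1 polynomial gives g(m) = m + 4.
Then g(-1) = 3.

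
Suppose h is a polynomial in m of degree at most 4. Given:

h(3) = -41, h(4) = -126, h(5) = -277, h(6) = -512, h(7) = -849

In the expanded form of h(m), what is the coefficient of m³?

First differences: -85, -151, -235, -337. Second differences: -66, -84, -102. Third differences: -18, -18.
Level-3 differences are constant, so h has degree 3.
Fitting a degree-3 polynomial gives h(m) = -3m³ + 3m² + 5m - 2.
The coefficient of m³ is -3.

-3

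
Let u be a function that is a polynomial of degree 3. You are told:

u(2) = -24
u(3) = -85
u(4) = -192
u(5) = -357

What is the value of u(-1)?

Write u(n) = an³ + bn² + cn + d; the 4 given values yield a linear system in the 4 coefficients.
Solving, u(n) = -2n³ - 5n² + 2n + 8.
Then u(-1) = 3.

3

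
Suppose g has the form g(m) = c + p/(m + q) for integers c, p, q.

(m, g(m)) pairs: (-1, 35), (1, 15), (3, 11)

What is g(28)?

(g(m) − c)(m + q) = p for each data point; the three points give a linear system in c and q, then p follows.
Solving: c = 5, q = 2, p = 30, so g(m) = 5 + 30/(m + 2).
Then g(28) = 5 + 30/30 = 6.

6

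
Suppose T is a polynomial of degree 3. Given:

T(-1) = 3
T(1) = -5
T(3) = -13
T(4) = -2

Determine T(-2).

Write T(m) = am³ + bm² + cm + d; the 4 given values yield a linear system in the 4 coefficients.
Solving, T(m) = m³ - 3m² - 5m + 2.
Then T(-2) = -8.

-8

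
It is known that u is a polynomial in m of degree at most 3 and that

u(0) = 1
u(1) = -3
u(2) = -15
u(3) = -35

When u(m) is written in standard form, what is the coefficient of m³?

First differences: -4, -12, -20. Second differences: -8, -8.
Level-2 differences are constant, so u has degree 2.
Fitting a degree-2 polynomial gives u(m) = -4m² + 1.
The coefficient of m³ is 0.

0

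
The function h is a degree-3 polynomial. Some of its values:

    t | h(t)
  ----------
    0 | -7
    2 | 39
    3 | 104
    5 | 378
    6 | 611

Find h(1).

Write h(t) = at³ + bt² + ct + d; the 5 given values yield a linear system in the 4 coefficients.
Solving, h(t) = 2t³ + 4t² + 7t - 7.
Then h(1) = 6.

6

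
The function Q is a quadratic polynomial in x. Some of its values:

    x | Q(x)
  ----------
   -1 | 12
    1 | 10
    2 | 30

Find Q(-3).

70

Write Q(x) = ax² + bx + c; the 3 given values yield a linear system in the 3 coefficients.
Solving, Q(x) = 7x² - x + 4.
Then Q(-3) = 70.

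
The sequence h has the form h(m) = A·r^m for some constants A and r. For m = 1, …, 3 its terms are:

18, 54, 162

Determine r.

Consecutive ratio: 54/18 = 3, and 162/54 = 3, so r = 3.
Then A·3^1 = 18 gives A = 6, and h(m) = 6·3^m.

3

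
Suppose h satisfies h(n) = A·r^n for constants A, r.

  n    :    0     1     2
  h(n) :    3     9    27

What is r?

Consecutive ratio: 9/3 = 3, and 27/9 = 3, so r = 3.
Then A·3^0 = 3 gives A = 3, and h(n) = 3·3^n.

3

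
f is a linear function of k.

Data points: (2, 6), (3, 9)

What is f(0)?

Write f(k) = ak + b; the 2 given values yield a linear system in the 2 coefficients.
Solving, f(k) = 3k.
Then f(0) = 0.

0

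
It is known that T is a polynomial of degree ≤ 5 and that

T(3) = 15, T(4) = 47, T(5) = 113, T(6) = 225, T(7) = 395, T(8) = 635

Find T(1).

5

Write T(k) = ak^5 + bk^4 + ck³ + dk² + ek + p; the 6 given values yield a linear system in the 6 coefficients.
Solving, the top 2 coefficients vanish, and T(k) = 2k³ - 7k² + 7k + 3.
Then T(1) = 5.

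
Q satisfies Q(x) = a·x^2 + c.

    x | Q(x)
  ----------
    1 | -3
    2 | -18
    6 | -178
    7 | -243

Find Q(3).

-43

From Q(1) = -3 and Q(2) = -18: 1a + c = -3 and 4a + c = -18.
Subtracting: 3a = -15, so a = -5; then c = -3 − (-5)·1 = 2.
So Q(x) = -5x² + 2, and Q(3) = -43.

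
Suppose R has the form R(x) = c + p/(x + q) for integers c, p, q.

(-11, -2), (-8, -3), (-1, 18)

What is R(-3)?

-18

(R(x) − c)(x + q) = p for each data point; the three points give a linear system in c and q, then p follows.
Solving: c = 0, q = 2, p = 18, so R(x) = 18/(x + 2).
Then R(-3) = 0 + 18/(-1) = -18.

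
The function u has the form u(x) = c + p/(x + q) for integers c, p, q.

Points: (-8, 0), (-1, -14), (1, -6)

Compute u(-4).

4

(u(x) − c)(x + q) = p for each data point; the three points give a linear system in c and q, then p follows.
Solving: c = -2, q = 2, p = -12, so u(x) = -2 − 12/(x + 2).
Then u(-4) = -2 − 12/(-2) = 4.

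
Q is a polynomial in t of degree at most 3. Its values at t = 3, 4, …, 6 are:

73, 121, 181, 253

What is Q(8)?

433

Write Q(t) = at³ + bt² + ct + d; the 4 given values yield a linear system in the 4 coefficients.
Solving, the leading coefficient vanishes, and Q(t) = 6t² + 6t + 1.
Then Q(8) = 433.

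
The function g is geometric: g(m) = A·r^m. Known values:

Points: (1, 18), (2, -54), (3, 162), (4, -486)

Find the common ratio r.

Consecutive ratio: -54/18 = -3, and 162/(-54) = -3, so r = -3.
Then A·(-3)^1 = 18 gives A = -6, and g(m) = -6·(-3)^m.

-3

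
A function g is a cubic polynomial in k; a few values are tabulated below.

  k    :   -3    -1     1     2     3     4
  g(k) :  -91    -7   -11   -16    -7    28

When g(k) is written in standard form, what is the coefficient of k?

Write g(k) = ak³ + bk² + ck + d; the 6 given values yield a linear system in the 4 coefficients.
Solving, g(k) = 2k³ - 5k² - 4k - 4.
The coefficient of k is -4.

-4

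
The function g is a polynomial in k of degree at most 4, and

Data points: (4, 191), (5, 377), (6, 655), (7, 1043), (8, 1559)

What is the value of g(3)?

79

First differences: 186, 278, 388, 516. Second differences: 92, 110, 128. Third differences: 18, 18.
Level-3 differences are constant, so g has degree 3.
Fitting a degree-3 polynomial gives g(k) = 3k³ + k² - 6k + 7.
Then g(3) = 79.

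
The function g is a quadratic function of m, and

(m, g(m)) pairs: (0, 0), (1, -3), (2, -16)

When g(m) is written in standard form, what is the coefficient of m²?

Write g(m) = am² + bm + c; the 3 given values yield a linear system in the 3 coefficients.
Solving, g(m) = -5m² + 2m.
The coefficient of m² is -5.

-5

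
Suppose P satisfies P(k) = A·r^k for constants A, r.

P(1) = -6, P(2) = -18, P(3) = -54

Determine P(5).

-486

Consecutive ratio: -18/(-6) = 3, and -54/(-18) = 3, so r = 3.
Then A·3^1 = -6 gives A = -2, and P(k) = -2·3^k.
P(5) = -2·3^5 = -486.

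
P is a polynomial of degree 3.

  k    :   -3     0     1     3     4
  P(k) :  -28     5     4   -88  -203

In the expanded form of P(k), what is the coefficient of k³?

-2

Write P(k) = ak³ + bk² + ck + d; the 5 given values yield a linear system in the 4 coefficients.
Solving, P(k) = -2k³ - 7k² + 8k + 5.
The coefficient of k³ is -2.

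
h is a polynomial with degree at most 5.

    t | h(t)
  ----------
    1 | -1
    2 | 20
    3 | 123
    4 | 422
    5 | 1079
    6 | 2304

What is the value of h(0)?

Write h(t) = at^5 + bt^4 + ct³ + dt² + et + p; the 6 given values yield a linear system in the 6 coefficients.
Solving, the leading coefficient vanishes, and h(t) = 2t^4 - t³ - 3t² + 7t - 6.
Then h(0) = -6.

-6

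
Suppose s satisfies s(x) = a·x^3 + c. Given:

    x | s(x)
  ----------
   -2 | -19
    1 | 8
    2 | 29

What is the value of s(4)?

197

From s(-2) = -19 and s(1) = 8: -8a + c = -19 and 1a + c = 8.
Subtracting: 9a = 27, so a = 3; then c = -19 − 3·(-8) = 5.
So s(x) = 3x³ + 5, and s(4) = 197.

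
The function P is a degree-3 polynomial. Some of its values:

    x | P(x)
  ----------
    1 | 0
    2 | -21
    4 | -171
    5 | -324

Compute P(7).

-846

Write P(x) = ax³ + bx² + cx + d; the 4 given values yield a linear system in the 4 coefficients.
Solving, P(x) = -2x³ - 4x² + 5x + 1.
Then P(7) = -846.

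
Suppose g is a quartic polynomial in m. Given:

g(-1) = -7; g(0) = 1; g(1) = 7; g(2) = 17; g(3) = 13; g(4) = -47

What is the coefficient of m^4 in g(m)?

-1

Write g(m) = am^4 + bm³ + cm² + dm + e; the 6 given values yield a linear system in the 5 coefficients.
Solving, g(m) = -m^4 + 3m³ + 4m + 1.
The coefficient of m^4 is -1.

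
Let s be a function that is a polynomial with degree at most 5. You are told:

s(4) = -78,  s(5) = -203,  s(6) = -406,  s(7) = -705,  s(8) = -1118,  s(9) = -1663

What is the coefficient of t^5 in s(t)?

0

Write s(t) = at^5 + bt^4 + ct³ + dt² + et + p; the 6 given values yield a linear system in the 6 coefficients.
Solving, the top 2 coefficients vanish, and s(t) = -3t³ + 6t² + 4t + 2.
The coefficient of t^5 is 0.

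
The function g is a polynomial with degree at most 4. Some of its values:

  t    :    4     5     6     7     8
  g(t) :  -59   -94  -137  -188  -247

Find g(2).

First differences: -35, -43, -51, -59. Second differences: -8, -8, -8.
Level-2 differences are constant, so g has degree 2.
Fitting a degree-2 polynomial gives g(t) = -4t² + t + 1.
Then g(2) = -13.

-13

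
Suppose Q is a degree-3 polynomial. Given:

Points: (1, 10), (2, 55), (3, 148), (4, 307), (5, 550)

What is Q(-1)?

First differences: 45, 93, 159, 243. Second differences: 48, 66, 84. Third differences: 18, 18.
Level-3 differences are constant, so Q has degree 3.
Fitting a degree-3 polynomial gives Q(m) = 3m³ + 6m² + 6m - 5.
Then Q(-1) = -8.

-8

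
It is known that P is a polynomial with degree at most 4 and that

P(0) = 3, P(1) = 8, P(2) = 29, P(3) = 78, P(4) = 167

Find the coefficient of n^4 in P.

0

Write P(n) = an^4 + bn³ + cn² + dn + e; the 5 given values yield a linear system in the 5 coefficients.
Solving, the leading coefficient vanishes, and P(n) = 2n³ + 2n² + n + 3.
The coefficient of n^4 is 0.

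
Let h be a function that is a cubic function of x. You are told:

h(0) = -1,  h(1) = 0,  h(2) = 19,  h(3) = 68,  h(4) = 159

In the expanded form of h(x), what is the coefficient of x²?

3

First differences: 1, 19, 49, 91. Second differences: 18, 30, 42. Third differences: 12, 12.
Level-3 differences are constant, so h has degree 3.
Fitting a degree-3 polynomial gives h(x) = 2x³ + 3x² - 4x - 1.
The coefficient of x² is 3.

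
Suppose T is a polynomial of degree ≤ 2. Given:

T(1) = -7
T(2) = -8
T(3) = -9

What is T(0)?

Write T(n) = an² + bn + c; the 3 given values yield a linear system in the 3 coefficients.
Solving, the leading coefficient vanishes, and T(n) = -n - 6.
Then T(0) = -6.

-6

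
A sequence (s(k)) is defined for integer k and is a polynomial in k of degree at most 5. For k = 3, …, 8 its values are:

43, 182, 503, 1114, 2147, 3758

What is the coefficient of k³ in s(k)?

0

Write s(k) = ak^5 + bk^4 + ck³ + dk² + ek + p; the 6 given values yield a linear system in the 6 coefficients.
Solving, the leading coefficient vanishes, and s(k) = k^4 - 6k² + 6k - 2.
The coefficient of k³ is 0.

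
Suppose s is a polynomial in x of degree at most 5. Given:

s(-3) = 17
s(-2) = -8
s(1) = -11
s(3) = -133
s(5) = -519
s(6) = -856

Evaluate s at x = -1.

Write s(x) = ax^5 + bx^4 + cx³ + dx² + ex + p; the 6 given values yield a linear system in the 6 coefficients.
Solving, the top 2 coefficients vanish, and s(x) = -3x³ - 6x² + 2x - 4.
Then s(-1) = -9.

-9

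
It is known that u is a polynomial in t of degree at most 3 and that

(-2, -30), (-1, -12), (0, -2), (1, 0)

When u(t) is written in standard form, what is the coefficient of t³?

Write u(t) = at³ + bt² + ct + d; the 4 given values yield a linear system in the 4 coefficients.
Solving, the leading coefficient vanishes, and u(t) = -4t² + 6t - 2.
The coefficient of t³ is 0.

0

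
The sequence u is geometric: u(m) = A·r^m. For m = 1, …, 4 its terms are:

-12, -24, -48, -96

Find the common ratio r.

2

Consecutive ratio: -24/(-12) = 2, and -48/(-24) = 2, so r = 2.
Then A·2^1 = -12 gives A = -6, and u(m) = -6·2^m.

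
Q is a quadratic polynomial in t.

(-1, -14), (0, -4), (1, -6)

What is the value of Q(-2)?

-36

Write Q(t) = at² + bt + c; the 3 given values yield a linear system in the 3 coefficients.
Solving, Q(t) = -6t² + 4t - 4.
Then Q(-2) = -36.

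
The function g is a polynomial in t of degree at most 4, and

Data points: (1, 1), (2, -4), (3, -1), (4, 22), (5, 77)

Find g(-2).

-56

Write g(t) = at^4 + bt³ + ct² + dt + e; the 5 given values yield a linear system in the 5 coefficients.
Solving, the leading coefficient vanishes, and g(t) = 2t³ - 8t² + 5t + 2.
Then g(-2) = -56.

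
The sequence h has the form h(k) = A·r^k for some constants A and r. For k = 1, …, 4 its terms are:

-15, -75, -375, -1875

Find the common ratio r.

5

Consecutive ratio: -75/(-15) = 5, and -375/(-75) = 5, so r = 5.
Then A·5^1 = -15 gives A = -3, and h(k) = -3·5^k.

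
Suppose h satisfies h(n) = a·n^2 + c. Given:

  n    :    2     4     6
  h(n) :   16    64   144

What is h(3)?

From h(2) = 16 and h(4) = 64: 4a + c = 16 and 16a + c = 64.
Subtracting: 12a = 48, so a = 4; then c = 16 − 4·4 = 0.
So h(n) = 4n² + 0, and h(3) = 36.

36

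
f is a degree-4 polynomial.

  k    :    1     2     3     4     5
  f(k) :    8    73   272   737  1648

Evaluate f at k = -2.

17

Write f(k) = ak^4 + bk³ + ck² + dk + e; the 5 given values yield a linear system in the 5 coefficients.
Solving, f(k) = 2k^4 + 2k³ + 5k² + 6k - 7.
Then f(-2) = 17.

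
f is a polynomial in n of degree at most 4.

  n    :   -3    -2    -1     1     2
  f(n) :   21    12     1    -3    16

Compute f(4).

126

Write f(n) = an^4 + bn³ + cn² + dn + e; the 5 given values yield a linear system in the 5 coefficients.
Solving, the leading coefficient vanishes, and f(n) = n³ + 5n² - 3n - 6.
Then f(4) = 126.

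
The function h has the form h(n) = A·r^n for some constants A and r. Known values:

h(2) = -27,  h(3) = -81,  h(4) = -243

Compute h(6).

-2187

Consecutive ratio: -81/(-27) = 3, and -243/(-81) = 3, so r = 3.
Then A·3^2 = -27 gives A = -3, and h(n) = -3·3^n.
h(6) = -3·3^6 = -2187.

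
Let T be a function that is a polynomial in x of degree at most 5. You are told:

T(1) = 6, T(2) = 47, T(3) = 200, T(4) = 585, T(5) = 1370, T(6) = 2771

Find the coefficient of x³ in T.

Write T(x) = ax^5 + bx^4 + cx³ + dx² + ex + p; the 6 given values yield a linear system in the 6 coefficients.
Solving, the leading coefficient vanishes, and T(x) = 2x^4 + 6x² - 7x + 5.
The coefficient of x³ is 0.

0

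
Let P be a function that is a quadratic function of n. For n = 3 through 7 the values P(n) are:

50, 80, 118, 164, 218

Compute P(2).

Write P(n) = an² + bn + c; the 5 given values yield a linear system in the 3 coefficients.
Solving, P(n) = 4n² + 2n + 8.
Then P(2) = 28.

28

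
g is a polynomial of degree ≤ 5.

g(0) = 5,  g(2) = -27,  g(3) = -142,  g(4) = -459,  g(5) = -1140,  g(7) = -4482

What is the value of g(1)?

0

Write g(x) = ax^5 + bx^4 + cx³ + dx² + ex + p; the 6 given values yield a linear system in the 6 coefficients.
Solving, the leading coefficient vanishes, and g(x) = -2x^4 + x³ - 4x + 5.
Then g(1) = 0.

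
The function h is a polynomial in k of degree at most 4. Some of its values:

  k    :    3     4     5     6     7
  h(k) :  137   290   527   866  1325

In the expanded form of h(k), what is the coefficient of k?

0

Write h(k) = ak^4 + bk³ + ck² + dk + e; the 5 given values yield a linear system in the 5 coefficients.
Solving, the leading coefficient vanishes, and h(k) = 3k³ + 6k² + 2.
The coefficient of k is 0.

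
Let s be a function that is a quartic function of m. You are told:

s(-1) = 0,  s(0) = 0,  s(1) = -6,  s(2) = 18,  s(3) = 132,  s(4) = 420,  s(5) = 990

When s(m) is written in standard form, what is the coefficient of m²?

-4

First differences: 0, -6, 24, 114, 288, 570. Second differences: -6, 30, 90, 174, 282. Third differences: 36, 60, 84, 108. Fourth differences: 24, 24, 24.
Level-4 differences are constant, so s has degree 4.
Fitting a degree-4 polynomial gives s(m) = m^4 + 4m³ - 4m² - 7m.
The coefficient of m² is -4.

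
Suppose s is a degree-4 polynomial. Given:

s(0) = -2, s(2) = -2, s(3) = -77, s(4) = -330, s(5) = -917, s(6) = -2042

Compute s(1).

3

Write s(n) = an^4 + bn³ + cn² + dn + e; the 6 given values yield a linear system in the 5 coefficients.
Solving, s(n) = -2n^4 + 2n³ + 3n² + 2n - 2.
Then s(1) = 3.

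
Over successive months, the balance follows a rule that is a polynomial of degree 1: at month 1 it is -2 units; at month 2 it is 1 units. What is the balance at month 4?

7

Write the value at m as h(m).
Write h(m) = am + b; the 2 given values yield a linear system in the 2 coefficients.
Solving, h(m) = 3m - 5.
Then h(4) = 7.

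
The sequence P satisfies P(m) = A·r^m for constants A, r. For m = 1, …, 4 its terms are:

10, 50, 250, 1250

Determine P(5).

Consecutive ratio: 50/10 = 5, and 250/50 = 5, so r = 5.
Then A·5^1 = 10 gives A = 2, and P(m) = 2·5^m.
P(5) = 2·5^5 = 6250.

6250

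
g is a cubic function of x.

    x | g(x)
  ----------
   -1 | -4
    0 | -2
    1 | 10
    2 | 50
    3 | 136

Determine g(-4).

First differences: 2, 12, 40, 86. Second differences: 10, 28, 46. Third differences: 18, 18.
Level-3 differences are constant, so g has degree 3.
Fitting a degree-3 polynomial gives g(x) = 3x³ + 5x² + 4x - 2.
Then g(-4) = -130.

-130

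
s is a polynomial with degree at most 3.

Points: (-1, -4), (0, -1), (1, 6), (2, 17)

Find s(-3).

First differences: 3, 7, 11. Second differences: 4, 4.
Level-2 differences are constant, so s has degree 2.
Fitting a degree-2 polynomial gives s(n) = 2n² + 5n - 1.
Then s(-3) = 2.

2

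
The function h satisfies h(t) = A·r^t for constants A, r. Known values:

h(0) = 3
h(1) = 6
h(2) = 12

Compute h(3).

24

Consecutive ratio: 6/3 = 2, and 12/6 = 2, so r = 2.
Then A·2^0 = 3 gives A = 3, and h(t) = 3·2^t.
h(3) = 3·2^3 = 24.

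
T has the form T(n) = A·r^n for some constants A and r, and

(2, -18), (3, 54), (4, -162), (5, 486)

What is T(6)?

Consecutive ratio: 54/(-18) = -3, and -162/54 = -3, so r = -3.
Then A·(-3)^2 = -18 gives A = -2, and T(n) = -2·(-3)^n.
T(6) = -2·(-3)^6 = -1458.

-1458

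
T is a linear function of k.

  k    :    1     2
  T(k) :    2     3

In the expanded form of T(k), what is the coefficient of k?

1

Write T(k) = ak + b; the 2 given values yield a linear system in the 2 coefficients.
Solving, T(k) = k + 1.
The coefficient of k is 1.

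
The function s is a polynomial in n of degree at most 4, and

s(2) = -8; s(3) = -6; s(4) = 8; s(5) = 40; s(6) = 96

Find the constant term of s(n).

0

Write s(n) = an^4 + bn³ + cn² + dn + e; the 5 given values yield a linear system in the 5 coefficients.
Solving, the leading coefficient vanishes, and s(n) = n³ - 3n² - 2n.
The constant term is s(0) = 0.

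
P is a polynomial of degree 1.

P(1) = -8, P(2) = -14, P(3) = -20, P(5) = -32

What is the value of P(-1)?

Write P(m) = am + b; the 4 given values yield a linear system in the 2 coefficients.
Solving, P(m) = -6m - 2.
Then P(-1) = 4.

4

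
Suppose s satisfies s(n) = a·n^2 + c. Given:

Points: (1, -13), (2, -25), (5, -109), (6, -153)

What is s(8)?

-265

From s(1) = -13 and s(2) = -25: 1a + c = -13 and 4a + c = -25.
Subtracting: 3a = -12, so a = -4; then c = -13 − (-4)·1 = -9.
So s(n) = -4n² − 9, and s(8) = -265.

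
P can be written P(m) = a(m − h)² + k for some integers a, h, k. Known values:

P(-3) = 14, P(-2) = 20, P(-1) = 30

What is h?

-4

First differences 6, 10; second difference 4 = 2a, so a = 2.
Expanding, the m-coefficient is −2ah = -4h; matching it to the data gives h = -4, and then k = 12.
So P(m) = 2(m + 4)² + 12.
Hence h = -4.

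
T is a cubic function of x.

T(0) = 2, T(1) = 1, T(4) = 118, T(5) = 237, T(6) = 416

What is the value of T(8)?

Write T(x) = ax³ + bx² + cx + d; the 5 given values yield a linear system in the 4 coefficients.
Solving, T(x) = 2x³ - 3x + 2.
Then T(8) = 1002.

1002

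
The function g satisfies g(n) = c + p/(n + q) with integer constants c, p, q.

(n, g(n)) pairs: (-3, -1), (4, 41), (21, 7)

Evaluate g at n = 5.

23

(g(n) − c)(n + q) = p for each data point; the three points give a linear system in c and q, then p follows.
Solving: c = 5, q = -3, p = 36, so g(n) = 5 + 36/(n − 3).
Then g(5) = 5 + 36/2 = 23.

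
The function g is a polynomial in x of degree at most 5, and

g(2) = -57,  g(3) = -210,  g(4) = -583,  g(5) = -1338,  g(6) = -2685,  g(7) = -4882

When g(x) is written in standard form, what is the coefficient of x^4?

-2

First differences: -153, -373, -755, -1347, -2197. Second differences: -220, -382, -592, -850. Third differences: -162, -210, -258. Fourth differences: -48, -48.
Level-4 differences are constant, so g has degree 4.
Fitting a degree-4 polynomial gives g(x) = -2x^4 + x³ - 9x² + 3x - 3.
The coefficient of x^4 is -2.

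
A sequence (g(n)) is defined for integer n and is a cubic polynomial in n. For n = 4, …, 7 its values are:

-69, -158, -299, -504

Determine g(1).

Write g(n) = an³ + bn² + cn + d; the 4 given values yield a linear system in the 4 coefficients.
Solving, g(n) = -2n³ + 4n² - 3n + 7.
Then g(1) = 6.

6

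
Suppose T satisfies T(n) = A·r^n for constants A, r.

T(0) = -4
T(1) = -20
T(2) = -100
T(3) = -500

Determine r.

5

Consecutive ratio: -20/(-4) = 5, and -100/(-20) = 5, so r = 5.
Then A·5^0 = -4 gives A = -4, and T(n) = -4·5^n.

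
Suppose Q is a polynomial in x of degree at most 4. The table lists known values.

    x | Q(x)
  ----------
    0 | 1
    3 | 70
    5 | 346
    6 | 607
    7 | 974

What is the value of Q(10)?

Write Q(x) = ax^4 + bx³ + cx² + dx + e; the 5 given values yield a linear system in the 5 coefficients.
Solving, the leading coefficient vanishes, and Q(x) = 3x³ - x² - x + 1.
Then Q(10) = 2891.

2891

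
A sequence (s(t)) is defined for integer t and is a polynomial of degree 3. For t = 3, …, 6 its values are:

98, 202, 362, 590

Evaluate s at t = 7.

Write s(t) = at³ + bt² + ct + d; the 4 given values yield a linear system in the 4 coefficients.
Solving, s(t) = 2t³ + 4t² + 2t + 2.
Then s(7) = 898.

898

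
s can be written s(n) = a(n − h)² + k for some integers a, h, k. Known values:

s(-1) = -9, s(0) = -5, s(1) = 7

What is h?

First differences 4, 12; second difference 8 = 2a, so a = 4.
Expanding, the n-coefficient is −2ah = -8h; matching it to the data gives h = -1, and then k = -9.
So s(n) = 4(n + 1)² − 9.
Hence h = -1.

-1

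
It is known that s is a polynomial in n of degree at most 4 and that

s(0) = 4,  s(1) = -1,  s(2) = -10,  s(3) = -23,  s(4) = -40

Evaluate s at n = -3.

-5

First differences: -5, -9, -13, -17. Second differences: -4, -4, -4.
Level-2 differences are constant, so s has degree 2.
Fitting a degree-2 polynomial gives s(n) = -2n² - 3n + 4.
Then s(-3) = -5.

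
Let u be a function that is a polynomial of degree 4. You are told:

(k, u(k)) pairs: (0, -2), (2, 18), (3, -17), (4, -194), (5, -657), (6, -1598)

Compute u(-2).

-62

Write u(k) = ak^4 + bk³ + ck² + dk + e; the 6 given values yield a linear system in the 5 coefficients.
Solving, u(k) = -2k^4 + 4k³ + 3k² + 4k - 2.
Then u(-2) = -62.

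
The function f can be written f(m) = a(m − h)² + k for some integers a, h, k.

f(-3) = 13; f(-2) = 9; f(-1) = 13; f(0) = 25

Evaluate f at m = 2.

First differences -4, 4, 12; second difference 8 = 2a, so a = 4.
Expanding, the m-coefficient is −2ah = -8h; matching it to the data gives h = -2, and then k = 9.
So f(m) = 4(m + 2)² + 9.
f(2) = 4·4² + 9 = 73.

73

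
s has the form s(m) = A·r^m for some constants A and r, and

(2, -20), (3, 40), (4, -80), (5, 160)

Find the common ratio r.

-2

Consecutive ratio: 40/(-20) = -2, and -80/40 = -2, so r = -2.
Then A·(-2)^2 = -20 gives A = -5, and s(m) = -5·(-2)^m.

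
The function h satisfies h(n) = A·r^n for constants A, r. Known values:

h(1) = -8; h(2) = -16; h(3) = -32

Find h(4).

Consecutive ratio: -16/(-8) = 2, and -32/(-16) = 2, so r = 2.
Then A·2^1 = -8 gives A = -4, and h(n) = -4·2^n.
h(4) = -4·2^4 = -64.

-64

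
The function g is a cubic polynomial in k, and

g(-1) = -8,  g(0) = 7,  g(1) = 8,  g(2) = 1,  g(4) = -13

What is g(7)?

56

Write g(k) = ak³ + bk² + ck + d; the 5 given values yield a linear system in the 4 coefficients.
Solving, g(k) = k³ - 7k² + 7k + 7.
Then g(7) = 56.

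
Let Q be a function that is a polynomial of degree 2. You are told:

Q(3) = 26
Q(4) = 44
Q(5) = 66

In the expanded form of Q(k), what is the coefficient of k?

Write Q(k) = ak² + bk + c; the 3 given values yield a linear system in the 3 coefficients.
Solving, Q(k) = 2k² + 4k - 4.
The coefficient of k is 4.

4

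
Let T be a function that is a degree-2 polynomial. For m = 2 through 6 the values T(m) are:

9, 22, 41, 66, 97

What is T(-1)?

6

First differences: 13, 19, 25, 31. Second differences: 6, 6, 6.
Level-2 differences are constant, so T has degree 2.
Fitting a degree-2 polynomial gives T(m) = 3m² - 2m + 1.
Then T(-1) = 6.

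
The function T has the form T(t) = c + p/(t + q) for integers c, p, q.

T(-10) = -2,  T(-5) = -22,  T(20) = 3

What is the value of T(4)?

(T(t) − c)(t + q) = p for each data point; the three points give a linear system in c and q, then p follows.
Solving: c = 2, q = 4, p = 24, so T(t) = 2 + 24/(t + 4).
Then T(4) = 2 + 24/8 = 5.

5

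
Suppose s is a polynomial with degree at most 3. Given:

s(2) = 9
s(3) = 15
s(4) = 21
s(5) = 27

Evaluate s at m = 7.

39

First differences: 6, 6, 6.
Level-1 differences are constant, so s has degree 1.
Fitting a degree-1 polynomial gives s(m) = 6m - 3.
Then s(7) = 39.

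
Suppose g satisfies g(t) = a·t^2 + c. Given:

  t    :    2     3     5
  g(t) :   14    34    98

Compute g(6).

142

From g(2) = 14 and g(3) = 34: 4a + c = 14 and 9a + c = 34.
Subtracting: 5a = 20, so a = 4; then c = 14 − 4·4 = -2.
So g(t) = 4t² − 2, and g(6) = 142.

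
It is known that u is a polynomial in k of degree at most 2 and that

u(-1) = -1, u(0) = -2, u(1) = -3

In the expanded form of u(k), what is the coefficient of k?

-1

First differences: -1, -1.
Level-1 differences are constant, so u has degree 1.
Fitting a degree-1 polynomial gives u(k) = -k - 2.
The coefficient of k is -1.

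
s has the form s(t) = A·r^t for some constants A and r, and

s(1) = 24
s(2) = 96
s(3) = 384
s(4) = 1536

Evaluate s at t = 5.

Consecutive ratio: 96/24 = 4, and 384/96 = 4, so r = 4.
Then A·4^1 = 24 gives A = 6, and s(t) = 6·4^t.
s(5) = 6·4^5 = 6144.

6144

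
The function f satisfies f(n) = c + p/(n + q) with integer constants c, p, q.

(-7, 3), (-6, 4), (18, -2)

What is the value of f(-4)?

9

(f(n) − c)(n + q) = p for each data point; the three points give a linear system in c and q, then p follows.
Solving: c = -1, q = 2, p = -20, so f(n) = -1 − 20/(n + 2).
Then f(-4) = -1 − 20/(-2) = 9.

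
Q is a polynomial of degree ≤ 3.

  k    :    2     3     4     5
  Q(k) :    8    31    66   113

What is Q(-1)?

Write Q(k) = ak³ + bk² + ck + d; the 4 given values yield a linear system in the 4 coefficients.
Solving, the leading coefficient vanishes, and Q(k) = 6k² - 7k - 2.
Then Q(-1) = 11.

11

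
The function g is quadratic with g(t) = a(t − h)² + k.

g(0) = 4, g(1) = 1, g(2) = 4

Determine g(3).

First differences -3, 3; second difference 6 = 2a, so a = 3.
Expanding, the t-coefficient is −2ah = -6h; matching it to the data gives h = 1, and then k = 1.
So g(t) = 3(t − 1)² + 1.
g(3) = 3·2² + 1 = 13.

13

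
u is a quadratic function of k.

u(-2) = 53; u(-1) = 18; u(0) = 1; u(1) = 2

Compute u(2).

21

First differences: -35, -17, 1. Second differences: 18, 18.
Level-2 differences are constant, so u has degree 2.
Fitting a degree-2 polynomial gives u(k) = 9k² - 8k + 1.
Then u(2) = 21.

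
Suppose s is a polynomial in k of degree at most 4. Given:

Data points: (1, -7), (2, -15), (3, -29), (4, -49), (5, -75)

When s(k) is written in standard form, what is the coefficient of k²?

-3

First differences: -8, -14, -20, -26. Second differences: -6, -6, -6.
Level-2 differences are constant, so s has degree 2.
Fitting a degree-2 polynomial gives s(k) = -3k² + k - 5.
The coefficient of k² is -3.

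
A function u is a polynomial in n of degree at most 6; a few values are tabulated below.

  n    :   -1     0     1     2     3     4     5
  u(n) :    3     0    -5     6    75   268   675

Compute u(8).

First differences: -3, -5, 11, 69, 193, 407. Second differences: -2, 16, 58, 124, 214. Third differences: 18, 42, 66, 90. Fourth differences: 24, 24, 24.
Level-4 differences are constant, so u has degree 4.
Fitting a degree-4 polynomial gives u(n) = n^4 + n³ - 2n² - 5n.
Then u(8) = 4440.

4440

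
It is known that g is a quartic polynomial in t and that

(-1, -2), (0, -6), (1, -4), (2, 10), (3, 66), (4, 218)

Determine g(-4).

346

First differences: -4, 2, 14, 56, 152. Second differences: 6, 12, 42, 96. Third differences: 6, 30, 54. Fourth differences: 24, 24.
Level-4 differences are constant, so g has degree 4.
Fitting a degree-4 polynomial gives g(t) = t^4 - t³ + 2t² - 6.
Then g(-4) = 346.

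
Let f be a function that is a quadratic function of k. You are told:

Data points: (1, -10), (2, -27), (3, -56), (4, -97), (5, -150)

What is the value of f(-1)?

First differences: -17, -29, -41, -53. Second differences: -12, -12, -12.
Level-2 differences are constant, so f has degree 2.
Fitting a degree-2 polynomial gives f(k) = -6k² + k - 5.
Then f(-1) = -12.

-12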